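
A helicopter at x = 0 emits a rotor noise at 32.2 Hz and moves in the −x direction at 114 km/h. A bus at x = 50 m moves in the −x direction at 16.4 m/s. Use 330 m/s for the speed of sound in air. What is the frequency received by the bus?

30.8 Hz

114 km/h = 31.67 m/s.
The observer lies on the +x side, so the source is heading away from the observer and the observer is heading toward the source.
With source receding and observer approaching, f' = f · (v + v_o)/(v + v_s).
f' = 32.2 × (330 + 16.4)/(330 + 31.67) = 32.2 × 346.4/361.67 ≈ 30.8 Hz.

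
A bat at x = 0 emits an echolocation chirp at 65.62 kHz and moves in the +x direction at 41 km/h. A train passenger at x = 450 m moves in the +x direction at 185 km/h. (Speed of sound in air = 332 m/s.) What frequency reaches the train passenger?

41 km/h = 11.39 m/s; 185 km/h = 51.39 m/s.
The observer lies on the +x side, so the source is heading toward the observer and the observer is heading away from the source.
Both move, so f' = f · (v − v_o)/(v − v_s).
f' = 65.62 × (332 − 51.39)/(332 − 11.39) = 65.62 × 280.61/320.61 ≈ 57.4 kHz.

57.4 kHz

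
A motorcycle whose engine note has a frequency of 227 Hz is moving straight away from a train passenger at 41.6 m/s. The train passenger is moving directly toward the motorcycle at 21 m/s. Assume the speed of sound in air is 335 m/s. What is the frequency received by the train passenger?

Both move, so f' = f · (v + v_o)/(v + v_s).
f' = 227 × (335 + 21)/(335 + 41.6) = 227 × 356/376.6 ≈ 215 Hz.

215 Hz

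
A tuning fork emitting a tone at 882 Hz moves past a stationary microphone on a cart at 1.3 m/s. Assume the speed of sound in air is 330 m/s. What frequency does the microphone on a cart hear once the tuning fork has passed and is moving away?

879 Hz

Receding: f₂ = f · v/(v + v_s) = 882 × 330/331.3 ≈ 879 Hz.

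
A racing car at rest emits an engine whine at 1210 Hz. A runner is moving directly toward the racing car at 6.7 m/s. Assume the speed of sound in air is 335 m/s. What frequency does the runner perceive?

1234 Hz

Moving observer, stationary source: f' = f · (v + v_o)/v.
f' = 1210 × (335 + 6.7)/335 = 1210 × 341.7/335 ≈ 1234 Hz.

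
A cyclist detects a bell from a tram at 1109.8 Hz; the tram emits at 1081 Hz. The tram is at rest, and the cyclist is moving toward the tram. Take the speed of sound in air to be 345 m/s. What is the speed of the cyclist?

9.2 m/s

f' = f · (v + v_o)/v ⇒ v_o = v · |f'/f − 1|.
v_o = 345 × |1109.8/1081 − 1| = 345 × 0.02664 ≈ 9.2 m/s.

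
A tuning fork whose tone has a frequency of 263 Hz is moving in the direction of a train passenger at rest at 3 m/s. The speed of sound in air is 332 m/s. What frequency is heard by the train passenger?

265 Hz

Moving source, stationary observer: f' = f · v/(v − v_s) since the source is approaching.
f' = 263 × 332/(332 − 3) = 263 × 332/329 ≈ 265 Hz.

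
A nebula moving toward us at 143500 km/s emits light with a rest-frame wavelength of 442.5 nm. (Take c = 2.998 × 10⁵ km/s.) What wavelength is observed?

262.8 nm

β = v/c = 143500/299800 = 0.4787.
Relativistic Doppler for wavelength: λ' = λ₀ · √((1 − β)/(1 + β)).
λ' = 442.5 × √(0.5213/1.4787) = 442.5 × 0.59379 ≈ 262.8 nm.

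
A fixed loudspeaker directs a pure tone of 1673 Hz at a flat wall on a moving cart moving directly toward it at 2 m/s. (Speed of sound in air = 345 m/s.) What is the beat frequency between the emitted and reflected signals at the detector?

At the flat wall on a moving cart (a moving observer), f₁ = f₀ · (v + u)/v = 1673 × 347/345 ≈ 1682.70 Hz.
On reflection it acts as a source moving toward the stationary detector: f₂ = f₁ · v/(v − u) = 1682.70 × 345/343 ≈ 1692.51 Hz.
Equivalently f₂ = f₀ · (v + u)/(v − u).
Beat frequency: |f₂ − f₀| = 2u·f₀/(v − u) = 2 × 2 × 1673/343 ≈ 19.5 Hz.

19.5 Hz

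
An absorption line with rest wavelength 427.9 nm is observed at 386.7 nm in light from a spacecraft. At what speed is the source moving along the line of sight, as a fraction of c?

λ'/λ₀ = 0.9037 < 1 (blueshift), so the source is approaching.
λ'/λ₀ = √((1 − β)/(1 + β)) for an approaching source ⇒ β = (1 − r²)/(1 + r²) with r = λ'/λ₀.
β = (1 − 0.8167)/(1 + 0.8167) ≈ 0.101.

0.101c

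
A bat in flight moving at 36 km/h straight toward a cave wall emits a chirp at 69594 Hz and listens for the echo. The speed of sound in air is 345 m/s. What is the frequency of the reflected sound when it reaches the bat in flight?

36 km/h = 10 m/s.
The cave wall receives the sound from a moving source: f₁ = f₀ · v/(v − v_e) = 69594 × 345/335 ≈ 71671 Hz.
On the return leg the bat in flight is a moving observer: f₂ = f₁ · (v + v_e)/v = 71671 × 355/345 ≈ 73749 Hz.

73749 Hz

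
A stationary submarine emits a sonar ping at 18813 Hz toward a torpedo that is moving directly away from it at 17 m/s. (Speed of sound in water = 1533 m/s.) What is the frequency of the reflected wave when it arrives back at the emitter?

18400 Hz

The torpedo first receives the wave as a moving observer: f₁ = f₀ · (v − u)/v = 18813 × (1533 − 17)/1533 ≈ 18604 Hz.
On reflection it acts as a source moving away from the stationary detector: f₂ = f₁ · v/(v + u) = 18604 × 1533/1550 ≈ 18400 Hz.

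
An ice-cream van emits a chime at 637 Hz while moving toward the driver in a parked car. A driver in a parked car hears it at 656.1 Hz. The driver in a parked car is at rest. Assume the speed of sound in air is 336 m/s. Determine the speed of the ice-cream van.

f' = f · v/(v − v_s) ⇒ v_s = v · |1 − f/f'|.
v_s = 336 × |1 − 637/656.1| = 336 × 0.02911 ≈ 9.8 m/s.

9.8 m/s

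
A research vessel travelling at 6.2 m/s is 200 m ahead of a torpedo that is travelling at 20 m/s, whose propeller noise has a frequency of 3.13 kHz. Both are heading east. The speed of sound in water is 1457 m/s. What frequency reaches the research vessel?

The research vessel is ahead, so the torpedo is moving toward it while the research vessel is moving away from the torpedo.
With source approaching and observer receding, f' = f · (v − v_o)/(v − v_s).
f' = 3.13 × (1457 − 6.2)/(1457 − 20) = 3.13 × 1450.8/1437 ≈ 3.16 kHz.

3.16 kHz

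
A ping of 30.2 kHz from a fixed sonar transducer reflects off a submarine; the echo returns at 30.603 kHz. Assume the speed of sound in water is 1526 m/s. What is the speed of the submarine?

Double Doppler shift off a moving reflector: f₂ = f₀ · (v + u)/(v − u) (u > 0 toward emitter).
Rearranging, u = v · (f₂ − f₀)/(f₂ + f₀) = 1526 × 0.403/60.803 ≈ 10.1 m/s.
So the submarine is moving at 10.1 m/s toward the emitter.

10.1 m/s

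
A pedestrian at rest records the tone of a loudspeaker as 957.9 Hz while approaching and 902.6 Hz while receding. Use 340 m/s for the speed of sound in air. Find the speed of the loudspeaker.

f₁/f₂ = (v + v_s)/(v − v_s), so v_s = v · (f₁ − f₂)/(f₁ + f₂).
v_s = 340 × (957.9 − 902.6)/(957.9 + 902.6) = 340 × 55.3/1860.5 ≈ 10.1 m/s.

10.1 m/s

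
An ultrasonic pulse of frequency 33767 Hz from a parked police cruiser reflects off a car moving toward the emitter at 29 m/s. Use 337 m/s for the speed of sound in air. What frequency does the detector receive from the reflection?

40126 Hz

At the car (a moving observer), f₁ = f₀ · (v + u)/v = 33767 × 366/337 ≈ 36673 Hz.
The reflection then acts as a moving source: f₂ = f₁ · v/(v − u) ≈ 40126 Hz.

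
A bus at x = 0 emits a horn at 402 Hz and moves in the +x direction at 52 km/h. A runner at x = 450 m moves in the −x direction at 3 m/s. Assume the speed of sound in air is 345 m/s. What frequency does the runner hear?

52 km/h = 14.44 m/s.
The observer lies on the +x side, so the source is heading toward the observer and the observer is heading toward the source.
General Doppler shift: f' = f · (v + v_o)/(v − v_s).
f' = 402 × (345 + 3)/(345 − 14.44) = 402 × 348/330.56 ≈ 423 Hz.

423 Hz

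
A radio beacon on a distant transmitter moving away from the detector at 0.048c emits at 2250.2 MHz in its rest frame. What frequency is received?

Relativistic Doppler for frequency: f' = f₀ · √((1 − β)/(1 + β)).
f' = 2250.2 × √(0.9520/1.0480) = 2250.2 × 0.95310 ≈ 2144.7 MHz.

2144.7 MHz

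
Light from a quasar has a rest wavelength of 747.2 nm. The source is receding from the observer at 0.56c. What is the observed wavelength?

1406.9 nm

Relativistic Doppler for wavelength: λ' = λ₀ · √((1 + β)/(1 − β)).
λ' = 747.2 × √(1.5600/0.4400) = 747.2 × 1.88294 ≈ 1406.9 nm.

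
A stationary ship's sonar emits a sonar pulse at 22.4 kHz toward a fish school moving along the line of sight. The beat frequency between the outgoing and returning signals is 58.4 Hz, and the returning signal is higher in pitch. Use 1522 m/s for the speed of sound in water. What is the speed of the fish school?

1.98 m/s

Double Doppler shift off a moving reflector: f₂ = f₀ · (v + u)/(v − u) (u > 0 toward emitter).
Returning signal is higher, so f₂ = f₀ + Δf = 22400 + 58.4 = 22458.4 Hz.
Rearranging, u = v · (f₂ − f₀)/(f₂ + f₀) = 1522 × 58.4/44858.4 ≈ 1.98 m/s.
So the fish school is moving at 1.98 m/s toward the emitter.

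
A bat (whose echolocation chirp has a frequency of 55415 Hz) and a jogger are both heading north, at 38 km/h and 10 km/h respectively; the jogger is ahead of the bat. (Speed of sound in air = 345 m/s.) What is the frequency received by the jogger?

38 km/h = 10.56 m/s; 10 km/h = 2.778 m/s.
The jogger is ahead, so the bat is moving toward it while the jogger is moving away from the bat.
Both move, so f' = f · (v − v_o)/(v − v_s).
f' = 55415 × (345 − 2.778)/(345 − 10.56) = 55415 × 342.22/334.44 ≈ 56704 Hz.

56704 Hz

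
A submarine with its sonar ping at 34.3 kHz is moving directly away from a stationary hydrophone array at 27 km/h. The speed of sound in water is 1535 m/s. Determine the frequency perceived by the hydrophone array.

34.1 kHz

27 km/h = 7.5 m/s.
With the source moving away from a stationary observer, f' = f · v/(v + v_s).
f' = 34.3 × 1535/(1535 + 7.5) = 34.3 × 1535/1542 ≈ 34.1 kHz.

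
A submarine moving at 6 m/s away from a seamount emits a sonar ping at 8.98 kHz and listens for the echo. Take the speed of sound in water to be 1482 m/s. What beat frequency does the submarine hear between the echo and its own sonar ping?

72 Hz

The seamount receives the sound from a moving source: f₁ = f₀ · v/(v + v_e) = 8.98 × 1482/1488 ≈ 8.9438 kHz.
On the return leg the submarine is a moving observer: f₂ = f₁ · (v − v_e)/v = 8.9438 × 1476/1482 ≈ 8.9076 kHz.
Equivalently f₂ = f₀ · (v − v_e)/(v + v_e).
Beat against the emitted tone (with f₀ = 8980 Hz): |f₂ − f₀| = 2v_e·f₀/(v + v_e) = 2 × 6 × 8980/1488 ≈ 72 Hz.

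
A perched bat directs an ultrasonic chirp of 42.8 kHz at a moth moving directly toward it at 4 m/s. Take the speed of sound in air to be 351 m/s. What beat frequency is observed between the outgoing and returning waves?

987 Hz

At the moth (a moving observer), f₁ = f₀ · (v + u)/v = 42.8 × 355/351 ≈ 43.288 kHz.
The reflection then acts as a moving source: f₂ = f₁ · v/(v − u) ≈ 43.787 kHz.
Beat frequency (with f₀ = 42800 Hz): |f₂ − f₀| = 2u·f₀/(v − u) = 2 × 4 × 42800/347 ≈ 987 Hz.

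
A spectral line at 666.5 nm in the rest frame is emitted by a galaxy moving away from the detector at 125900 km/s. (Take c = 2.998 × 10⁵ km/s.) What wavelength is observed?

1042.8 nm

β = v/c = 125900/299800 = 0.4199.
Relativistic Doppler for wavelength: λ' = λ₀ · √((1 + β)/(1 − β)).
λ' = 666.5 × √(1.4199/0.5801) = 666.5 × 1.56460 ≈ 1042.8 nm.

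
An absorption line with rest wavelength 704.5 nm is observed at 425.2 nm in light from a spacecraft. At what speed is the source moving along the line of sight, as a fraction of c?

0.466c

λ'/λ₀ = 0.6035 < 1 (blueshift), so the source is approaching.
λ'/λ₀ = √((1 − β)/(1 + β)) for an approaching source ⇒ β = (1 − r²)/(1 + r²) with r = λ'/λ₀.
β = (1 − 0.3643)/(1 + 0.3643) ≈ 0.466.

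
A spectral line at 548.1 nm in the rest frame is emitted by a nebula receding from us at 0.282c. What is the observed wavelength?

Relativistic Doppler for wavelength: λ' = λ₀ · √((1 + β)/(1 − β)).
λ' = 548.1 × √(1.2820/0.7180) = 548.1 × 1.33623 ≈ 732.4 nm.

732.4 nm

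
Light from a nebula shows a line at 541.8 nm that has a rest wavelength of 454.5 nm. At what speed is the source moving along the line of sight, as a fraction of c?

0.174c

λ'/λ₀ = 1.1921 > 1 (redshift), so the source is receding.
λ'/λ₀ = √((1 + β)/(1 − β)) for a receding source ⇒ β = (r² − 1)/(r² + 1) with r = λ'/λ₀.
β = (1.4211 − 1)/(1.4211 + 1) ≈ 0.174.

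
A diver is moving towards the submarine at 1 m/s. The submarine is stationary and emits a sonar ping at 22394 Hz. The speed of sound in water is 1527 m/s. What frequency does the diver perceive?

Only the observer moves, toward the source, so f' = f · (v + v_o)/v.
f' = 22394 × (1527 + 1)/1527 = 22394 × 1528/1527 ≈ 22409 Hz.

22409 Hz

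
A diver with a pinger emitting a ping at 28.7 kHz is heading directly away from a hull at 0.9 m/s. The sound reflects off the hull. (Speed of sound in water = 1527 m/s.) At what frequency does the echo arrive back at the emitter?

28.7 kHz

The hull receives the sound from a moving source: f₁ = f₀ · v/(v + v_e) = 28.7 × 1527/1527.9 ≈ 28.7 kHz.
On the return leg the diver with a pinger is a moving observer: f₂ = f₁ · (v − v_e)/v = 28.7 × 1526.1/1527 ≈ 28.7 kHz.
Equivalently f₂ = f₀ · (v − v_e)/(v + v_e).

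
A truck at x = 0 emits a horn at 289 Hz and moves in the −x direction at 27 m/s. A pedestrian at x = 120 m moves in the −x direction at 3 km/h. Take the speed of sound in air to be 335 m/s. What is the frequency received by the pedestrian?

268 Hz

3 km/h = 0.8333 m/s.
The observer lies on the +x side, so the source is heading away from the observer and the observer is heading toward the source.
Both move, so f' = f · (v + v_o)/(v + v_s).
f' = 289 × (335 + 0.8333)/(335 + 27) = 289 × 335.83/362 ≈ 268 Hz.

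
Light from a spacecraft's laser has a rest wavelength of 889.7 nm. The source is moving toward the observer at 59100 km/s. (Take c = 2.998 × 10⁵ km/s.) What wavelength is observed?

728.6 nm

β = v/c = 59100/299800 = 0.1971.
Relativistic Doppler for wavelength: λ' = λ₀ · √((1 − β)/(1 + β)).
λ' = 889.7 × √(0.8029/1.1971) = 889.7 × 0.81894 ≈ 728.6 nm.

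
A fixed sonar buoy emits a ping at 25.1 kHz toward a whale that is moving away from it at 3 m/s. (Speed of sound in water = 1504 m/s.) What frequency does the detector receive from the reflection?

25.0 kHz

At the whale (a moving observer), f₁ = f₀ · (v − u)/v = 25.1 × 1501/1504 ≈ 25.0 kHz.
On reflection it acts as a source moving away from the stationary detector: f₂ = f₁ · v/(v + u) = 25.0 × 1504/1507 ≈ 25.0 kHz.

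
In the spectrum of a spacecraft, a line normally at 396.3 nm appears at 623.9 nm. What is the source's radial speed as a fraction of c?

0.425c

λ'/λ₀ = 1.5743 > 1 (redshift), so the source is receding.
λ'/λ₀ = √((1 + β)/(1 − β)) for a receding source ⇒ β = (r² − 1)/(r² + 1) with r = λ'/λ₀.
β = (2.4785 − 1)/(2.4785 + 1) ≈ 0.425.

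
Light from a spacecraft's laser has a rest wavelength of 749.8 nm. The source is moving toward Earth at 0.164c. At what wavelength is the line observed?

635.4 nm

Relativistic Doppler for wavelength: λ' = λ₀ · √((1 − β)/(1 + β)).
λ' = 749.8 × √(0.8360/1.1640) = 749.8 × 0.84747 ≈ 635.4 nm.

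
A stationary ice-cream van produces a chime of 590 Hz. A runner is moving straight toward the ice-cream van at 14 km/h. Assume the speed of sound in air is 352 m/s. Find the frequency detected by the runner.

597 Hz

14 km/h = 3.889 m/s.
Moving observer, stationary source: f' = f · (v + v_o)/v.
f' = 590 × (352 + 3.889)/352 = 590 × 355.89/352 ≈ 597 Hz.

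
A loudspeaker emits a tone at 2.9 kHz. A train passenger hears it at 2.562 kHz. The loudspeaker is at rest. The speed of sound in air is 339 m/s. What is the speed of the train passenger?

40 m/s

f' < f, so the train passenger is receding.
f' = f · (v − v_o)/v ⇒ v_o = v · |f'/f − 1|.
v_o = 339 × |2.562/2.9 − 1| = 339 × 0.1166 ≈ 40 m/s.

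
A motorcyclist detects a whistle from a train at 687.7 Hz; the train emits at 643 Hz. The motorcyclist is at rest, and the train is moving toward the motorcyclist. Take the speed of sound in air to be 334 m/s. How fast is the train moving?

f' = f · v/(v − v_s) ⇒ v_s = v · |1 − f/f'|.
v_s = 334 × |1 − 643/687.7| = 334 × 0.065 ≈ 21.7 m/s.

21.7 m/s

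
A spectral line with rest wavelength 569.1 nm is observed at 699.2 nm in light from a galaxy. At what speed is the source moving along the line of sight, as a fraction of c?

λ'/λ₀ = 1.2286 > 1 (redshift), so the source is receding.
λ'/λ₀ = √((1 + β)/(1 − β)) for a receding source ⇒ β = (r² − 1)/(r² + 1) with r = λ'/λ₀.
β = (1.5095 − 1)/(1.5095 + 1) ≈ 0.203.

0.203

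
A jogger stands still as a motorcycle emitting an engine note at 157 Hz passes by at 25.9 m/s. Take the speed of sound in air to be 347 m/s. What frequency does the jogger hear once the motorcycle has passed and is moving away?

Receding: f₂ = f · v/(v + v_s) = 157 × 347/372.9 ≈ 146 Hz.

146 Hz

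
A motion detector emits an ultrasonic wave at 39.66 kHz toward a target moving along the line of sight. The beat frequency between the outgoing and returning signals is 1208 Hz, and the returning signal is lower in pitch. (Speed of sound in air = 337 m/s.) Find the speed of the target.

5.2 m/s

Double Doppler shift off a moving reflector: f₂ = f₀ · (v + u)/(v − u) (u > 0 toward emitter).
Returning signal is lower, so f₂ = f₀ − Δf = 39660 − 1208 = 38452 Hz.
Rearranging, u = v · (f₂ − f₀)/(f₂ + f₀) = 337 × -1208/78112 ≈ -5.2 m/s.
So the target is moving at 5.2 m/s away from the emitter.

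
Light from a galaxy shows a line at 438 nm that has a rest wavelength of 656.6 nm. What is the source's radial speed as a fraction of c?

λ'/λ₀ = 0.6671 < 1 (blueshift), so the source is approaching.
λ'/λ₀ = √((1 − β)/(1 + β)) for an approaching source ⇒ β = (1 − r²)/(1 + r²) with r = λ'/λ₀.
β = (1 − 0.4450)/(1 + 0.4450) ≈ 0.384.

0.384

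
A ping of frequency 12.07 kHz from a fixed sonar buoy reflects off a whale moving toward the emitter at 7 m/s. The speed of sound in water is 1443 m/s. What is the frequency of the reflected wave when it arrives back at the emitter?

At the whale (a moving observer), f₁ = f₀ · (v + u)/v = 12.07 × 1450/1443 ≈ 12.13 kHz.
The reflection then acts as a moving source: f₂ = f₁ · v/(v − u) ≈ 12.19 kHz.
Equivalently f₂ = f₀ · (v + u)/(v − u).

12.19 kHz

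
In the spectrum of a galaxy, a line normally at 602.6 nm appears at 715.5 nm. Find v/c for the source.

0.170

λ'/λ₀ = 1.1874 > 1 (redshift), so the source is receding.
λ'/λ₀ = √((1 + β)/(1 − β)) for a receding source ⇒ β = (r² − 1)/(r² + 1) with r = λ'/λ₀.
β = (1.4098 − 1)/(1.4098 + 1) ≈ 0.170.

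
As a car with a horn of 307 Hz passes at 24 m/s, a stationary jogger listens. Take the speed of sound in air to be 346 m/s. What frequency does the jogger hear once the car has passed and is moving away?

Receding: f₂ = f · v/(v + v_s) = 307 × 346/370 ≈ 287 Hz.

287 Hz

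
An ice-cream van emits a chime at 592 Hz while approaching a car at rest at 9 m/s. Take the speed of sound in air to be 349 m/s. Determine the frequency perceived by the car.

608 Hz

Moving source, stationary observer: f' = f · v/(v − v_s) since the source is approaching.
f' = 592 × 349/(349 − 9) = 592 × 349/340 ≈ 608 Hz.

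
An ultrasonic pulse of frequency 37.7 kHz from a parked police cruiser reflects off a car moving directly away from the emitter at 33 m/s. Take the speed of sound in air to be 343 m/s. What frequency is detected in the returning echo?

31.1 kHz

The car first receives the wave as a moving observer: f₁ = f₀ · (v − u)/v = 37.7 × (343 − 33)/343 ≈ 34.1 kHz.
The reflection then acts as a moving source: f₂ = f₁ · v/(v + u) ≈ 31.1 kHz.
Equivalently f₂ = f₀ · (v − u)/(v + u).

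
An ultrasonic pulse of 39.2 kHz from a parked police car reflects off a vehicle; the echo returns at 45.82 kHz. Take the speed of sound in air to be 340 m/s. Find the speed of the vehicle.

26 m/s

Double Doppler shift off a moving reflector: f₂ = f₀ · (v + u)/(v − u) (u > 0 toward emitter).
Rearranging, u = v · (f₂ − f₀)/(f₂ + f₀) = 340 × 6.62/85.02 ≈ 26 m/s.
So the vehicle is moving at 26 m/s toward the emitter.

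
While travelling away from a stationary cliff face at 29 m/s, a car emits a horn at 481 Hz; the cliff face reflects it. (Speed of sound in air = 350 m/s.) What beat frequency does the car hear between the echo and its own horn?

The cliff face receives the sound from a moving source: f₁ = f₀ · v/(v + v_e) = 481 × 350/379 ≈ 444.2 Hz.
On the return leg the car is a moving observer: f₂ = f₁ · (v − v_e)/v = 444.2 × 321/350 ≈ 407.4 Hz.
Beat against the emitted tone: |f₂ − f₀| = 2v_e·f₀/(v + v_e) = 2 × 29 × 481/379 ≈ 74 Hz.

74 Hz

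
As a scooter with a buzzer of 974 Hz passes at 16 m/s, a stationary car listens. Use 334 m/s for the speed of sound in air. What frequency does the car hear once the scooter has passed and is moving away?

929 Hz

Receding: f₂ = f · v/(v + v_s) = 974 × 334/350 ≈ 929 Hz.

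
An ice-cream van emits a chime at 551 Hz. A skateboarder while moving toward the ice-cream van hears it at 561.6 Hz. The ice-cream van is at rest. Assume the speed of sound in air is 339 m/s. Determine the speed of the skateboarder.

f' = f · (v + v_o)/v ⇒ v_o = v · |f'/f − 1|.
v_o = 339 × |561.6/551 − 1| = 339 × 0.01924 ≈ 6.5 m/s.

6.5 m/s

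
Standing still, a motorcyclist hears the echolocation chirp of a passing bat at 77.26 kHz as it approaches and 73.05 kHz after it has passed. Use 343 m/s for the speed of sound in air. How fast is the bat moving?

9.6 m/s

f₁/f₂ = (v + v_s)/(v − v_s), so v_s = v · (f₁ − f₂)/(f₁ + f₂).
v_s = 343 × (77.26 − 73.05)/(77.26 + 73.05) = 343 × 4.21/150.31 ≈ 9.6 m/s.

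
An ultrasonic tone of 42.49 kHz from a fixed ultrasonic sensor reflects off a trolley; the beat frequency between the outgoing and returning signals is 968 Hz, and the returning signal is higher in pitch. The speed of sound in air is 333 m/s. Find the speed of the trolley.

Double Doppler shift off a moving reflector: f₂ = f₀ · (v + u)/(v − u) (u > 0 toward emitter).
Returning signal is higher, so f₂ = f₀ + Δf = 42490 + 968 = 43458 Hz.
Rearranging, u = v · (f₂ − f₀)/(f₂ + f₀) = 333 × 968/85948 ≈ 3.8 m/s.
So the trolley is moving at 3.8 m/s toward the emitter.

3.8 m/s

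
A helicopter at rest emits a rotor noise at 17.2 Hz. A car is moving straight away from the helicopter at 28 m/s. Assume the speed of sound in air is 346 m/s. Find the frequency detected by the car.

Moving observer, stationary source: f' = f · (v − v_o)/v.
f' = 17.2 × (346 − 28)/346 = 17.2 × 318/346 ≈ 15.8 Hz.

15.8 Hz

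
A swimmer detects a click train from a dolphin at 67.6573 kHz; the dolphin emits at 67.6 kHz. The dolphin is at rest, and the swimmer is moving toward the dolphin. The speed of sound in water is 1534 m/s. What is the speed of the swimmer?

f' = f · (v + v_o)/v ⇒ v_o = v · |f'/f − 1|.
v_o = 1534 × |67.6573/67.6 − 1| = 1534 × 0.0008476 ≈ 1.30 m/s.

1.30 m/s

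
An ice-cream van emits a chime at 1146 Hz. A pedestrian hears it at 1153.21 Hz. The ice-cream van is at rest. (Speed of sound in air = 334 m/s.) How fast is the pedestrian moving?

f' > f, so the pedestrian is approaching.
f' = f · (v + v_o)/v ⇒ v_o = v · |f'/f − 1|.
v_o = 334 × |1153.21/1146 − 1| = 334 × 0.006291 ≈ 2.10 m/s.

2.10 m/s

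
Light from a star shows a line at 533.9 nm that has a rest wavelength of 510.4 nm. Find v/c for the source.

0.045c

λ'/λ₀ = 1.0460 > 1 (redshift), so the source is receding.
λ'/λ₀ = √((1 + β)/(1 − β)) for a receding source ⇒ β = (r² − 1)/(r² + 1) with r = λ'/λ₀.
β = (1.0942 − 1)/(1.0942 + 1) ≈ 0.045.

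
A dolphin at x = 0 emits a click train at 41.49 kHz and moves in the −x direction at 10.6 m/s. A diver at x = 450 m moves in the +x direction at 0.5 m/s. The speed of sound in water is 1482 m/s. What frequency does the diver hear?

41.2 kHz

The observer lies on the +x side, so the source is heading away from the observer and the observer is heading away from the source.
General Doppler shift: f' = f · (v − v_o)/(v + v_s).
f' = 41.49 × (1482 − 0.5)/(1482 + 10.6) = 41.49 × 1481.5/1492.6 ≈ 41.2 kHz.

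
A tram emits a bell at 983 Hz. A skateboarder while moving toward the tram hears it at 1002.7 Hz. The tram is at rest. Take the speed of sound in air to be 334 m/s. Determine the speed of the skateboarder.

f' = f · (v + v_o)/v ⇒ v_o = v · |f'/f − 1|.
v_o = 334 × |1002.7/983 − 1| = 334 × 0.02004 ≈ 6.7 m/s.

6.7 m/s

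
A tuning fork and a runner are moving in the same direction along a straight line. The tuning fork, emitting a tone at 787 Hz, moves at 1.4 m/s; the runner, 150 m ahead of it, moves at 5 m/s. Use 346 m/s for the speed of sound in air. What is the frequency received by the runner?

779 Hz

The runner is ahead, so the tuning fork is moving toward it while the runner is moving away from the tuning fork.
With source approaching and observer receding, f' = f · (v − v_o)/(v − v_s).
f' = 787 × (346 − 5)/(346 − 1.4) = 787 × 341/344.6 ≈ 779 Hz.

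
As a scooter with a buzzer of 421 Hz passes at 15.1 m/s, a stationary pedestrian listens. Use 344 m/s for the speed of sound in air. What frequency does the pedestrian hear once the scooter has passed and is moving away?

403 Hz

Receding: f₂ = f · v/(v + v_s) = 421 × 344/359.1 ≈ 403 Hz.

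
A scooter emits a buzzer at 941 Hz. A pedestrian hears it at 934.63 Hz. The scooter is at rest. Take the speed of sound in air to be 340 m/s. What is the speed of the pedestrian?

2.30 m/s

f' < f, so the pedestrian is receding.
f' = f · (v − v_o)/v ⇒ v_o = v · |f'/f − 1|.
v_o = 340 × |934.63/941 − 1| = 340 × 0.006769 ≈ 2.30 m/s.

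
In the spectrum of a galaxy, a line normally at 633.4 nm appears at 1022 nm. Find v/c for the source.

λ'/λ₀ = 1.6135 > 1 (redshift), so the source is receding.
λ'/λ₀ = √((1 + β)/(1 − β)) for a receding source ⇒ β = (r² − 1)/(r² + 1) with r = λ'/λ₀.
β = (2.6034 − 1)/(2.6034 + 1) ≈ 0.445.

0.445c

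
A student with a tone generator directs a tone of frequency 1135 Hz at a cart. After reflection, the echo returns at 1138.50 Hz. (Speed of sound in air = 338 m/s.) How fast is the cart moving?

Double Doppler shift off a moving reflector: f₂ = f₀ · (v + u)/(v − u) (u > 0 toward emitter).
Rearranging, u = v · (f₂ − f₀)/(f₂ + f₀) = 338 × 3.50/2273.50 ≈ 0.52 m/s.
So the cart is moving at 0.52 m/s toward the emitter.

0.52 m/s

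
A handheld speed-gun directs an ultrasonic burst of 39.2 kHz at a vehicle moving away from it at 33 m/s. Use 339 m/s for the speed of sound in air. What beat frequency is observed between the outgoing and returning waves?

The vehicle first receives the wave as a moving observer: f₁ = f₀ · (v − u)/v = 39.2 × (339 − 33)/339 ≈ 35.38 kHz.
On reflection it acts as a source moving away from the stationary detector: f₂ = f₁ · v/(v + u) = 35.38 × 339/372 ≈ 32.25 kHz.
Beat frequency (with f₀ = 39200 Hz): |f₂ − f₀| = 2u·f₀/(v + u) = 2 × 33 × 39200/372 ≈ 6955 Hz.

6955 Hz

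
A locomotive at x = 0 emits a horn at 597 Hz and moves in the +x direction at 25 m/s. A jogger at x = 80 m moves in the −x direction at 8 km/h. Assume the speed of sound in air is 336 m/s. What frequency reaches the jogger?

8 km/h = 2.222 m/s.
The observer lies on the +x side, so the source is heading toward the observer and the observer is heading toward the source.
Both move, so f' = f · (v + v_o)/(v − v_s).
f' = 597 × (336 + 2.222)/(336 − 25) = 597 × 338.22/311 ≈ 649 Hz.

649 Hz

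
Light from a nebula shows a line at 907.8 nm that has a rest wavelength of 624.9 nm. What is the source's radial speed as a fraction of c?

λ'/λ₀ = 1.4527 > 1 (redshift), so the source is receding.
λ'/λ₀ = √((1 + β)/(1 − β)) for a receding source ⇒ β = (r² − 1)/(r² + 1) with r = λ'/λ₀.
β = (2.1104 − 1)/(2.1104 + 1) ≈ 0.357.

0.357c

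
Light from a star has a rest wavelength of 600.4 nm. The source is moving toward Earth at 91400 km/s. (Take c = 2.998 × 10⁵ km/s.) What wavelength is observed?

438.2 nm

β = v/c = 91400/299800 = 0.3049.
Relativistic Doppler for wavelength: λ' = λ₀ · √((1 − β)/(1 + β)).
λ' = 600.4 × √(0.6951/1.3049) = 600.4 × 0.72988 ≈ 438.2 nm.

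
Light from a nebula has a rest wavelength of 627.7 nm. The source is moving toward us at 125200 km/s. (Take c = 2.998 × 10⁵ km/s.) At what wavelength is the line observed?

402.3 nm

β = v/c = 125200/299800 = 0.4176.
Relativistic Doppler for wavelength: λ' = λ₀ · √((1 − β)/(1 + β)).
λ' = 627.7 × √(0.5824/1.4176) = 627.7 × 0.64096 ≈ 402.3 nm.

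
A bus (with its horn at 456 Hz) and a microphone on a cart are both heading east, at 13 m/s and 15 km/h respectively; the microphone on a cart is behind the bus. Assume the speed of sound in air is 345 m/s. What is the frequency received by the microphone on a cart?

15 km/h = 4.167 m/s.
The microphone on a cart is behind, so the bus is moving away from it while the microphone on a cart is moving toward the bus.
With source receding and observer approaching, f' = f · (v + v_o)/(v + v_s).
f' = 456 × (345 + 4.167)/(345 + 13) = 456 × 349.17/358 ≈ 445 Hz.

445 Hz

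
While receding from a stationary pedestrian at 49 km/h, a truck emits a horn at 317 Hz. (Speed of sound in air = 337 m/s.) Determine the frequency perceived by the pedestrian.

49 km/h = 13.61 m/s.
Moving source, stationary observer: f' = f · v/(v + v_s) since the source is receding.
f' = 317 × 337/(337 + 13.61) = 317 × 337/350.6 ≈ 305 Hz.

305 Hz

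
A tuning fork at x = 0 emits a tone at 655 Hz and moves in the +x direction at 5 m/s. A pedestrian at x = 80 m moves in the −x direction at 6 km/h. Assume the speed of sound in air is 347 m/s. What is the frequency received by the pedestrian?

6 km/h = 1.667 m/s.
The observer lies on the +x side, so the source is heading toward the observer and the observer is heading toward the source.
General Doppler shift: f' = f · (v + v_o)/(v − v_s).
f' = 655 × (347 + 1.667)/(347 − 5) = 655 × 348.67/342 ≈ 668 Hz.

668 Hz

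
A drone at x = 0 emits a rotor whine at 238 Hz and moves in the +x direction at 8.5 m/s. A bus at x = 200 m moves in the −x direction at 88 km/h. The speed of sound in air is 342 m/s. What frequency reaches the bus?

262 Hz

88 km/h = 24.44 m/s.
The observer lies on the +x side, so the source is heading toward the observer and the observer is heading toward the source.
General Doppler shift: f' = f · (v + v_o)/(v − v_s).
f' = 238 × (342 + 24.44)/(342 − 8.5) = 238 × 366.44/333.5 ≈ 262 Hz.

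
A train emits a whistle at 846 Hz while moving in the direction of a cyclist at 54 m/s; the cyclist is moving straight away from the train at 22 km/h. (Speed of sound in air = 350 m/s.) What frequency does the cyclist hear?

983 Hz

22 km/h = 6.111 m/s.
With source approaching and observer receding, f' = f · (v − v_o)/(v − v_s).
f' = 846 × (350 − 6.111)/(350 − 54) = 846 × 343.89/296 ≈ 983 Hz.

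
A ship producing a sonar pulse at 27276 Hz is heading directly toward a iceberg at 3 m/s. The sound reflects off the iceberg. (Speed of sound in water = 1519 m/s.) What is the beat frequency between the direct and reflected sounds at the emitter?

108 Hz

The iceberg receives the sound from a moving source: f₁ = f₀ · v/(v − v_e) = 27276 × 1519/1516 ≈ 27330.0 Hz.
On the return leg the ship is a moving observer: f₂ = f₁ · (v + v_e)/v = 27330.0 × 1522/1519 ≈ 27384.0 Hz.
Equivalently f₂ = f₀ · (v + v_e)/(v − v_e).
Beat against the emitted tone: |f₂ − f₀| = 2v_e·f₀/(v − v_e) = 2 × 3 × 27276/1516 ≈ 108 Hz.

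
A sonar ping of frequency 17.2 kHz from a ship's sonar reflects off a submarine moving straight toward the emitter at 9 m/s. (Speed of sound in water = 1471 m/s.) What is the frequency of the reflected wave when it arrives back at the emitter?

The submarine first receives the wave as a moving observer: f₁ = f₀ · (v + u)/v = 17.2 × (1471 + 9)/1471 ≈ 17.31 kHz.
On reflection it acts as a source moving toward the stationary detector: f₂ = f₁ · v/(v − u) = 17.31 × 1471/1462 ≈ 17.41 kHz.

17.41 kHz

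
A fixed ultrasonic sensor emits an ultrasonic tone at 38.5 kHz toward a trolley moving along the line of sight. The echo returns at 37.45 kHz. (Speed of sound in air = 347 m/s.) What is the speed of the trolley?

Double Doppler shift off a moving reflector: f₂ = f₀ · (v + u)/(v − u) (u > 0 toward emitter).
Rearranging, u = v · (f₂ − f₀)/(f₂ + f₀) = 347 × -1.05/75.95 ≈ -4.8 m/s.
So the trolley is moving at 4.8 m/s away from the emitter.

4.8 m/s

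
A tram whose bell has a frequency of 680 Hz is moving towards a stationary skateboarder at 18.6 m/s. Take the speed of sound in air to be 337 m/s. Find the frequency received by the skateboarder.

With the source moving toward a stationary observer, f' = f · v/(v − v_s).
f' = 680 × 337/(337 − 18.6) = 680 × 337/318.4 ≈ 720 Hz.

720 Hz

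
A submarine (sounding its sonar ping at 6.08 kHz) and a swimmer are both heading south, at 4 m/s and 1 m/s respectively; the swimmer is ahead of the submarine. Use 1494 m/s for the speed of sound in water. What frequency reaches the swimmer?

6.09 kHz

The swimmer is ahead, so the submarine is moving toward it while the swimmer is moving away from the submarine.
With source approaching and observer receding, f' = f · (v − v_o)/(v − v_s).
f' = 6.08 × (1494 − 1)/(1494 − 4) = 6.08 × 1493/1490 ≈ 6.09 kHz.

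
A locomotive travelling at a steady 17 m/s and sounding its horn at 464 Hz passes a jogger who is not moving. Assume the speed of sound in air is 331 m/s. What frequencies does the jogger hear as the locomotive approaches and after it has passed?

Approaching: f₁ = f · v/(v − v_s) = 464 × 331/314 ≈ 489 Hz.
Receding: f₂ = f · v/(v + v_s) = 464 × 331/348 ≈ 441 Hz.

489 Hz approaching; 441 Hz receding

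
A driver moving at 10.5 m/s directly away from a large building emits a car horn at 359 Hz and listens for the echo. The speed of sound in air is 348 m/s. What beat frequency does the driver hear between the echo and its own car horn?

The large building receives the sound from a moving source: f₁ = f₀ · v/(v + v_e) = 359 × 348/358.5 ≈ 348.5 Hz.
On the return leg the driver is a moving observer: f₂ = f₁ · (v − v_e)/v = 348.5 × 337.5/348 ≈ 338.0 Hz.
Equivalently f₂ = f₀ · (v − v_e)/(v + v_e).
Beat against the emitted tone: |f₂ − f₀| = 2v_e·f₀/(v + v_e) = 2 × 10.5 × 359/358.5 ≈ 21.0 Hz.

21.0 Hz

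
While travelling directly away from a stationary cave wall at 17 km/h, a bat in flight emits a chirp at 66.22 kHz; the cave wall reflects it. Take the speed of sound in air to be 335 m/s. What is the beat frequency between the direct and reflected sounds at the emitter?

1841 Hz

17 km/h = 4.722 m/s.
The cave wall receives the sound from a moving source: f₁ = f₀ · v/(v + v_e) = 66.22 × 335/339.72 ≈ 65.300 kHz.
On the return leg the bat in flight is a moving observer: f₂ = f₁ · (v − v_e)/v = 65.300 × 330.28/335 ≈ 64.379 kHz.
Beat against the emitted tone (with f₀ = 66220 Hz): |f₂ − f₀| = 2v_e·f₀/(v + v_e) = 2 × 4.722 × 66220/339.72 ≈ 1841 Hz.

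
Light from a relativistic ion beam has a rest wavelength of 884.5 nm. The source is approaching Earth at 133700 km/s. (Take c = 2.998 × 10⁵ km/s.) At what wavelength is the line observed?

β = v/c = 133700/299800 = 0.4460.
Relativistic Doppler for wavelength: λ' = λ₀ · √((1 − β)/(1 + β)).
λ' = 884.5 × √(0.5540/1.4460) = 884.5 × 0.61900 ≈ 547.5 nm.

547.5 nm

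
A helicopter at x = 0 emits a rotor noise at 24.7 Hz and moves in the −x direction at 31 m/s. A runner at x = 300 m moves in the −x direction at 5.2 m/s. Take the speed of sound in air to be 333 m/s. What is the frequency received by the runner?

The observer lies on the +x side, so the source is heading away from the observer and the observer is heading toward the source.
With source receding and observer approaching, f' = f · (v + v_o)/(v + v_s).
f' = 24.7 × (333 + 5.2)/(333 + 31) = 24.7 × 338.2/364 ≈ 22.9 Hz.

22.9 Hz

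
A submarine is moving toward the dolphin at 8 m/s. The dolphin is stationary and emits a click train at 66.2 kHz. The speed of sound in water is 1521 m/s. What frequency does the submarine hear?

Only the observer moves, toward the source, so f' = f · (v + v_o)/v.
f' = 66.2 × (1521 + 8)/1521 = 66.2 × 1529/1521 ≈ 66.5 kHz.

66.5 kHz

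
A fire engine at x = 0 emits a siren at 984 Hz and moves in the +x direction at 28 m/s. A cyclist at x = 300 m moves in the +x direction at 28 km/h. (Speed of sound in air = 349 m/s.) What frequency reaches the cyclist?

1046 Hz

28 km/h = 7.778 m/s.
The observer lies on the +x side, so the source is heading toward the observer and the observer is heading away from the source.
Both move, so f' = f · (v − v_o)/(v − v_s).
f' = 984 × (349 − 7.778)/(349 − 28) = 984 × 341.22/321 ≈ 1046 Hz.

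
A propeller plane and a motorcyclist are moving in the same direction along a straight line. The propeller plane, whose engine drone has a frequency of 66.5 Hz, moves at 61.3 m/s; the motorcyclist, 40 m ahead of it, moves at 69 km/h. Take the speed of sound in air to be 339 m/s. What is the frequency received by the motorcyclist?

69 km/h = 19.17 m/s.
The motorcyclist is ahead, so the propeller plane is moving toward it while the motorcyclist is moving away from the propeller plane.
With source approaching and observer receding, f' = f · (v − v_o)/(v − v_s).
f' = 66.5 × (339 − 19.17)/(339 − 61.3) = 66.5 × 319.83/277.7 ≈ 77 Hz.

77 Hz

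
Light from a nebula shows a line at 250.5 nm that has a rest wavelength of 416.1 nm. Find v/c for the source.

0.468

λ'/λ₀ = 0.6020 < 1 (blueshift), so the source is approaching.
λ'/λ₀ = √((1 − β)/(1 + β)) for an approaching source ⇒ β = (1 − r²)/(1 + r²) with r = λ'/λ₀.
β = (1 − 0.3624)/(1 + 0.3624) ≈ 0.468.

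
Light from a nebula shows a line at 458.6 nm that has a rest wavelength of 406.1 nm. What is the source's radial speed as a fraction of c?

0.121

λ'/λ₀ = 1.1293 > 1 (redshift), so the source is receding.
λ'/λ₀ = √((1 + β)/(1 − β)) for a receding source ⇒ β = (r² − 1)/(r² + 1) with r = λ'/λ₀.
β = (1.2753 − 1)/(1.2753 + 1) ≈ 0.121.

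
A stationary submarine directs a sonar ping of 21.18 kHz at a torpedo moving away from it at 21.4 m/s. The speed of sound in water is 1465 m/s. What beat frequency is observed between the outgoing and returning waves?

610 Hz

At the torpedo (a moving observer), f₁ = f₀ · (v − u)/v = 21.18 × 1443.6/1465 ≈ 20.871 kHz.
On reflection it acts as a source moving away from the stationary detector: f₂ = f₁ · v/(v + u) = 20.871 × 1465/1486.4 ≈ 20.570 kHz.
Equivalently f₂ = f₀ · (v − u)/(v + u).
Beat frequency (with f₀ = 21180 Hz): |f₂ − f₀| = 2u·f₀/(v + u) = 2 × 21.4 × 21180/1486.4 ≈ 610 Hz.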